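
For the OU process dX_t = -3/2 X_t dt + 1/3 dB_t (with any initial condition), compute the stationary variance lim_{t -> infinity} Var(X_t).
lim Var(X_t) = 1/27

The OU SDE dX = -theta X dt + sigma dB admits the integrating factor exp(theta t): d(exp(theta t) X_t) = sigma exp(theta t) dB_t. Integrating from 0 to t gives X_t = x_0 * exp(-theta t) + sigma * int_0^t exp(-theta (t-s)) dB_s for any initial x_0. The Itô integral has variance (by the Itô isometry) sigma^2 * int_0^t exp(-2 theta (t - s)) ds = sigma^2 * (1 - exp(-2 theta t)) / (2 theta), independent of x_0.
With theta = 3/2, sigma = 1/3:
  Var(X_t) = (1/3)^2 * (1 - exp(-2*3/2 t)) / (2 * 3/2) = 1/27 - exp(-3*t)/27.
As t -> infinity, exp(-2*3/2 t) -> 0, so the stationary variance is sigma^2 / (2 theta) = 1/27.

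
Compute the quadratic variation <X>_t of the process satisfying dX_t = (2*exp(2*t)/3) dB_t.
<X>_t = exp(4*t)/9 - 1/9

For an Itô process dX_t = a(t) dt + b(t) dB_t, the quadratic variation is <X>_t = int_0^t b(s)^2 ds (the drift term does not contribute). Here b(s) = 2*exp(2*s)/3, so
  b(s)^2 = 4*exp(4*s)/9.
Integrating from 0 to t:
  <X>_t = int_0^t (4*exp(4*s)/9) ds = exp(4*t)/9 - 1/9.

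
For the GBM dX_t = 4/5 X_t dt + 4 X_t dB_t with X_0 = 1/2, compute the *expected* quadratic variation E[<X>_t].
E[<X>_t] = 5*exp(88*t/5)/22 - 5/22

<X>_t = int_0^t (4 * X_s)^2 ds. Taking expectation inside the integral: E[<X>_t] = 4^2 * int_0^t E[X_s^2] ds. For GBM, E[X_s^2] = x_0^2 * exp((2 mu + sigma^2) s). Integrating:
  E[<X>_t] = 4^2 * (1/2)^2 * (exp((2*(4/5) + 4^2) t) - 1) / (2*(4/5) + 4^2)
           = 4^2 * (1/2)^2 * (exp((88/5) t) - 1) / (88/5) = 5*exp(88*t/5)/22 - 5/22.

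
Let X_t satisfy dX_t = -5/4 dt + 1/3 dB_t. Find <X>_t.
<X>_t = t/9

For an Itô process dX_t = a(t) dt + b(t) dB_t, the quadratic variation is <X>_t = int_0^t b(s)^2 ds (the drift term does not contribute). Here b(s) = 1/3, so
  b(s)^2 = 1/9.
Integrating from 0 to t:
  <X>_t = int_0^t (1/9) ds = t/9.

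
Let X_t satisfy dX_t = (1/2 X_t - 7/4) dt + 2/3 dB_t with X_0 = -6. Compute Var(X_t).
Var(X_t) = 4*exp(t)/9 - 4/9

The variance V(t) = Var(X_t) satisfies V'(t) = 2 a V(t) + c^2 with V(0) = 0 (drift coefficient is linear in X, diffusion is constant). With a = 1/2, c = 2/3, the solution is
  V(t) = (c^2 / (2 a)) * (exp(2 a t) - 1)
       = ((2/3)^2 / (2*(1/2))) * (exp(1 t) - 1)
       = 4*exp(t)/9 - 4/9.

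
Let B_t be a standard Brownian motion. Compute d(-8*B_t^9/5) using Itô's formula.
d(-8*B_t^9/5) = (-288*B_t^7/5) dt + (-72*B_t^8/5) dB_t

Itô's formula for f(B_t) gives d f(B_t) = f'(B_t) dB_t + (1/2) f''(B_t) dt. Compute derivatives of f(x) = -8*x^9/5:
  f'(x)  = -72*x^8/5
  f''(x) = -576*x^7/5
Substitute x = B_t and multiply the f'' term by 1/2:
  drift     = (1/2) * (-576*x^7/5) evaluated at B_t = -288*B_t^7/5
  diffusion = (-72*x^8/5) evaluated at B_t = -72*B_t^8/5
Therefore d(-8*B_t^9/5) = (-288*B_t^7/5) dt + (-72*B_t^8/5) dB_t.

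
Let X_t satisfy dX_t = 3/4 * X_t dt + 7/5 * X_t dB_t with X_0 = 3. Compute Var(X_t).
Var(X_t) = 9*(exp(49*t/25) - 1)*exp(3*t/2)

For GBM dX = mu X dt + sigma X dB with X_0 = x_0, apply Itô to Y = log X: dY = (mu - sigma^2/2) dt + sigma dB, so Y_t = log(x_0) + (mu - sigma^2/2) t + sigma B_t and hence X_t = x_0 * exp((mu - sigma^2/2) t + sigma B_t).
With mu = 3/4, sigma = 7/5, x_0 = 3, this gives:
  X_t = 3 * exp((-23/100) * t + (7/5) * B_t).
Since sigma*B_t ~ Normal(0, sigma^2 t), E[exp(sigma*B_t)] = exp(sigma^2 t / 2); so E[X_t] = x_0 * exp((mu - sigma^2/2) t) * exp(sigma^2 t / 2) = x_0 * exp(mu t) = 3*exp(3*t/4).
Var(X_t) = E[X_t^2] - (E[X_t])^2 = x_0^2 * exp(2 mu t) * (exp(sigma^2 t) - 1) = 9*(exp(49*t/25) - 1)*exp(3*t/2).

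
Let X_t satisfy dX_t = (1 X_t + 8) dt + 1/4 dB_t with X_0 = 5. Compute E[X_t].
E[X_t] = 13*exp(t) - 8

Taking expectations and using E[dB_t] = 0, the mean m(t) = E[X_t] satisfies the ODE m'(t) = a m(t) + b with m(0) = x_0. With a = 1, b = 8, x_0 = 5, the solution is
  m(t) = x_0 * exp(a t) + (b/a) * (exp(a t) - 1)
       = 5 * exp(1 t) + (8/1) * (exp(1 t) - 1)
       = 13*exp(t) - 8.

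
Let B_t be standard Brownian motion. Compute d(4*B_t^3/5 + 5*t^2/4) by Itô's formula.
d(4*B_t^3/5 + 5*t^2/4) = (12*B_t/5 + 5*t/2) dt + (12*B_t^2/5) dB_t

Itô's formula for f(t, x): d f(t, B_t) = (f_t + (1/2) f_xx) dt + f_x dB_t. Compute partials of f(t, x) = 5*t^2/4 + 4*x^3/5:
  f_t(t,x)  = 5*t/2
  f_x(t,x)  = 12*x^2/5
  f_xx(t,x) = 24*x/5
Assemble drift = f_t + (1/2) f_xx = 5*t/2 + 12*x/5 and diffusion = f_x = 12*x^2/5. Substituting x = B_t:
  d(4*B_t^3/5 + 5*t^2/4) = (12*B_t/5 + 5*t/2) dt + (12*B_t^2/5) dB_t.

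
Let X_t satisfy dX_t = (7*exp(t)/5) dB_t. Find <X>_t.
<X>_t = 49*exp(2*t)/50 - 49/50

For an Itô process dX_t = a(t) dt + b(t) dB_t, the quadratic variation is <X>_t = int_0^t b(s)^2 ds (the drift term does not contribute). Here b(s) = 7*exp(s)/5, so
  b(s)^2 = 49*exp(2*s)/25.
Integrating from 0 to t:
  <X>_t = int_0^t (49*exp(2*s)/25) ds = 49*exp(2*t)/50 - 49/50.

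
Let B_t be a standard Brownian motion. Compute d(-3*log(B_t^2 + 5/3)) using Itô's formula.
d(-3*log(B_t^2 + 5/3)) = (9*(3*B_t^2 - 5)/(3*B_t^2 + 5)^2) dt + (-18*B_t/(3*B_t^2 + 5)) dB_t

Itô's formula for f(B_t) gives d f(B_t) = f'(B_t) dB_t + (1/2) f''(B_t) dt. Compute derivatives of f(x) = -3*log(x^2 + 5/3):
  f'(x)  = -18*x/(3*x^2 + 5)
  f''(x) = 18*(3*x^2 - 5)/(3*x^2 + 5)^2
Substitute x = B_t and multiply the f'' term by 1/2:
  drift     = (1/2) * (18*(3*x^2 - 5)/(3*x^2 + 5)^2) evaluated at B_t = 9*(3*B_t^2 - 5)/(3*B_t^2 + 5)^2
  diffusion = (-18*x/(3*x^2 + 5)) evaluated at B_t = -18*B_t/(3*B_t^2 + 5)
Therefore d(-3*log(B_t^2 + 5/3)) = (9*(3*B_t^2 - 5)/(3*B_t^2 + 5)^2) dt + (-18*B_t/(3*B_t^2 + 5)) dB_t.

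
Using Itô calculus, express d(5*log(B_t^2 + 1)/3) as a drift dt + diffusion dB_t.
d(5*log(B_t^2 + 1)/3) = (5*(1 - B_t^2)/(3*(B_t^2 + 1)^2)) dt + (10*B_t/(3*(B_t^2 + 1))) dB_t

Itô's formula for f(B_t) gives d f(B_t) = f'(B_t) dB_t + (1/2) f''(B_t) dt. Compute derivatives of f(x) = 5*log(x^2 + 1)/3:
  f'(x)  = 10*x/(3*(x^2 + 1))
  f''(x) = 10*(1 - x^2)/(3*(x^2 + 1)^2)
Substitute x = B_t and multiply the f'' term by 1/2:
  drift     = (1/2) * (10*(1 - x^2)/(3*(x^2 + 1)^2)) evaluated at B_t = 5*(1 - B_t^2)/(3*(B_t^2 + 1)^2)
  diffusion = (10*x/(3*(x^2 + 1))) evaluated at B_t = 10*B_t/(3*(B_t^2 + 1))
Therefore d(5*log(B_t^2 + 1)/3) = (5*(1 - B_t^2)/(3*(B_t^2 + 1)^2)) dt + (10*B_t/(3*(B_t^2 + 1))) dB_t.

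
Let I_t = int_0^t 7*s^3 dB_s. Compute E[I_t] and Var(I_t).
E[I_t] = 0; Var(I_t) = 7*t^7

The Itô integral of a deterministic integrand f(s) has mean 0 because each increment f(s) * (B_{s+ds} - B_s) has mean 0. By the Itô isometry:
  Var( int_0^t f(s) dB_s ) = E[ (int_0^t f(s) dB_s)^2 ] = int_0^t f(s)^2 ds.
Here f(s) = 7*s^3, so f(s)^2 = 49*s^6. Integrate:
  int_0^t (49*s^6) ds = 7*t^7.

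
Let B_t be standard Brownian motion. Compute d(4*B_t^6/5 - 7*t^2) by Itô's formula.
d(4*B_t^6/5 - 7*t^2) = (12*B_t^4 - 14*t) dt + (24*B_t^5/5) dB_t

Itô's formula for f(t, x): d f(t, B_t) = (f_t + (1/2) f_xx) dt + f_x dB_t. Compute partials of f(t, x) = -7*t^2 + 4*x^6/5:
  f_t(t,x)  = -14*t
  f_x(t,x)  = 24*x^5/5
  f_xx(t,x) = 24*x^4
Assemble drift = f_t + (1/2) f_xx = -14*t + 12*x^4 and diffusion = f_x = 24*x^5/5. Substituting x = B_t:
  d(4*B_t^6/5 - 7*t^2) = (12*B_t^4 - 14*t) dt + (24*B_t^5/5) dB_t.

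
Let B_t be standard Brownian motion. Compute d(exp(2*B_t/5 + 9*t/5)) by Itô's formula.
d(exp(2*B_t/5 + 9*t/5)) = (47*exp(2*B_t/5 + 9*t/5)/25) dt + (2*exp(2*B_t/5 + 9*t/5)/5) dB_t

Itô's formula for f(t, x): d f(t, B_t) = (f_t + (1/2) f_xx) dt + f_x dB_t. Compute partials of f(t, x) = exp(9*t/5 + 2*x/5):
  f_t(t,x)  = 9*exp(9*t/5 + 2*x/5)/5
  f_x(t,x)  = 2*exp(9*t/5 + 2*x/5)/5
  f_xx(t,x) = 4*exp(9*t/5 + 2*x/5)/25
Assemble drift = f_t + (1/2) f_xx = 47*exp(9*t/5 + 2*x/5)/25 and diffusion = f_x = 2*exp(9*t/5 + 2*x/5)/5. Substituting x = B_t:
  d(exp(2*B_t/5 + 9*t/5)) = (47*exp(2*B_t/5 + 9*t/5)/25) dt + (2*exp(2*B_t/5 + 9*t/5)/5) dB_t.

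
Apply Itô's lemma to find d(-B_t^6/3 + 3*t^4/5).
d(-B_t^6/3 + 3*t^4/5) = (-5*B_t^4 + 12*t^3/5) dt + (-2*B_t^5) dB_t

Itô's formula for f(t, x): d f(t, B_t) = (f_t + (1/2) f_xx) dt + f_x dB_t. Compute partials of f(t, x) = 3*t^4/5 - x^6/3:
  f_t(t,x)  = 12*t^3/5
  f_x(t,x)  = -2*x^5
  f_xx(t,x) = -10*x^4
Assemble drift = f_t + (1/2) f_xx = 12*t^3/5 - 5*x^4 and diffusion = f_x = -2*x^5. Substituting x = B_t:
  d(-B_t^6/3 + 3*t^4/5) = (-5*B_t^4 + 12*t^3/5) dt + (-2*B_t^5) dB_t.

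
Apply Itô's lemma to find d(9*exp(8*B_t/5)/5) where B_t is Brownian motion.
d(9*exp(8*B_t/5)/5) = (288*exp(8*B_t/5)/125) dt + (72*exp(8*B_t/5)/25) dB_t

Itô's formula for f(B_t) gives d f(B_t) = f'(B_t) dB_t + (1/2) f''(B_t) dt. Compute derivatives of f(x) = 9*exp(8*x/5)/5:
  f'(x)  = 72*exp(8*x/5)/25
  f''(x) = 576*exp(8*x/5)/125
Substitute x = B_t and multiply the f'' term by 1/2:
  drift     = (1/2) * (576*exp(8*x/5)/125) evaluated at B_t = 288*exp(8*B_t/5)/125
  diffusion = (72*exp(8*x/5)/25) evaluated at B_t = 72*exp(8*B_t/5)/25
Therefore d(9*exp(8*B_t/5)/5) = (288*exp(8*B_t/5)/125) dt + (72*exp(8*B_t/5)/25) dB_t.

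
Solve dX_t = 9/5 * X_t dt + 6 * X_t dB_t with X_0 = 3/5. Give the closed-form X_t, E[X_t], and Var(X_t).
X_t = 3/5 * exp((-81/5) t + (6) B_t); E[X_t] = 3*exp(9*t/5)/5; Var(X_t) = 9*(exp(36*t) - 1)*exp(18*t/5)/25

For GBM dX = mu X dt + sigma X dB with X_0 = x_0, apply Itô to Y = log X: dY = (mu - sigma^2/2) dt + sigma dB, so Y_t = log(x_0) + (mu - sigma^2/2) t + sigma B_t and hence X_t = x_0 * exp((mu - sigma^2/2) t + sigma B_t).
With mu = 9/5, sigma = 6, x_0 = 3/5, this gives:
  X_t = 3/5 * exp((-81/5) * t + (6) * B_t).
Since sigma*B_t ~ Normal(0, sigma^2 t), E[exp(sigma*B_t)] = exp(sigma^2 t / 2); so E[X_t] = x_0 * exp((mu - sigma^2/2) t) * exp(sigma^2 t / 2) = x_0 * exp(mu t) = 3*exp(9*t/5)/5.
Var(X_t) = E[X_t^2] - (E[X_t])^2 = x_0^2 * exp(2 mu t) * (exp(sigma^2 t) - 1) = 9*(exp(36*t) - 1)*exp(18*t/5)/25.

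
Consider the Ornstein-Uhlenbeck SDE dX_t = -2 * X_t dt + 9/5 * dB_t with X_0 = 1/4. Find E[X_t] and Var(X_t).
E[X_t] = exp(-2*t)/4; Var(X_t) = 81/100 - 81*exp(-4*t)/100

The OU SDE dX = -theta X dt + sigma dB admits the integrating factor exp(theta t): d(exp(theta t) X_t) = sigma exp(theta t) dB_t. Integrating from 0 to t:
  X_t = x_0 * exp(-theta t) + sigma * int_0^t exp(-theta (t-s)) dB_s.
The Itô integral has mean 0 and (by the Itô isometry) variance sigma^2 * int_0^t exp(-2 theta (t - s)) ds = sigma^2 * (1 - exp(-2 theta t)) / (2 theta).
With theta = 2, sigma = 9/5, x_0 = 1/4:
  E[X_t] = 1/4 * exp(-2 t) = exp(-2*t)/4
  Var(X_t) = (9/5)^2 * (1 - exp(-2*2 t)) / (2 * 2) = 81/100 - 81*exp(-4*t)/100.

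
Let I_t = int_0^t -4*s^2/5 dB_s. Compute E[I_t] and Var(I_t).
E[I_t] = 0; Var(I_t) = 16*t^5/125

The Itô integral of a deterministic integrand f(s) has mean 0 because each increment f(s) * (B_{s+ds} - B_s) has mean 0. By the Itô isometry:
  Var( int_0^t f(s) dB_s ) = E[ (int_0^t f(s) dB_s)^2 ] = int_0^t f(s)^2 ds.
Here f(s) = -4*s^2/5, so f(s)^2 = 16*s^4/25. Integrate:
  int_0^t (16*s^4/25) ds = 16*t^5/125.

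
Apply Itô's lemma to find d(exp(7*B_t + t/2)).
d(exp(7*B_t + t/2)) = (25*exp(7*B_t + t/2)) dt + (7*exp(7*B_t + t/2)) dB_t

Itô's formula for f(t, x): d f(t, B_t) = (f_t + (1/2) f_xx) dt + f_x dB_t. Compute partials of f(t, x) = exp(t/2 + 7*x):
  f_t(t,x)  = exp(t/2 + 7*x)/2
  f_x(t,x)  = 7*exp(t/2 + 7*x)
  f_xx(t,x) = 49*exp(t/2 + 7*x)
Assemble drift = f_t + (1/2) f_xx = 25*exp(t/2 + 7*x) and diffusion = f_x = 7*exp(t/2 + 7*x). Substituting x = B_t:
  d(exp(7*B_t + t/2)) = (25*exp(7*B_t + t/2)) dt + (7*exp(7*B_t + t/2)) dB_t.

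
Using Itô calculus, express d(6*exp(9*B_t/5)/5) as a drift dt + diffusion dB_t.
d(6*exp(9*B_t/5)/5) = (243*exp(9*B_t/5)/125) dt + (54*exp(9*B_t/5)/25) dB_t

Itô's formula for f(B_t) gives d f(B_t) = f'(B_t) dB_t + (1/2) f''(B_t) dt. Compute derivatives of f(x) = 6*exp(9*x/5)/5:
  f'(x)  = 54*exp(9*x/5)/25
  f''(x) = 486*exp(9*x/5)/125
Substitute x = B_t and multiply the f'' term by 1/2:
  drift     = (1/2) * (486*exp(9*x/5)/125) evaluated at B_t = 243*exp(9*B_t/5)/125
  diffusion = (54*exp(9*x/5)/25) evaluated at B_t = 54*exp(9*B_t/5)/25
Therefore d(6*exp(9*B_t/5)/5) = (243*exp(9*B_t/5)/125) dt + (54*exp(9*B_t/5)/25) dB_t.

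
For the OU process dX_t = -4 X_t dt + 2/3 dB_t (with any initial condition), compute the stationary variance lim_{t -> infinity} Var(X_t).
lim Var(X_t) = 1/18

The OU SDE dX = -theta X dt + sigma dB admits the integrating factor exp(theta t): d(exp(theta t) X_t) = sigma exp(theta t) dB_t. Integrating from 0 to t gives X_t = x_0 * exp(-theta t) + sigma * int_0^t exp(-theta (t-s)) dB_s for any initial x_0. The Itô integral has variance (by the Itô isometry) sigma^2 * int_0^t exp(-2 theta (t - s)) ds = sigma^2 * (1 - exp(-2 theta t)) / (2 theta), independent of x_0.
With theta = 4, sigma = 2/3:
  Var(X_t) = (2/3)^2 * (1 - exp(-2*4 t)) / (2 * 4) = 1/18 - exp(-8*t)/18.
As t -> infinity, exp(-2*4 t) -> 0, so the stationary variance is sigma^2 / (2 theta) = 1/18.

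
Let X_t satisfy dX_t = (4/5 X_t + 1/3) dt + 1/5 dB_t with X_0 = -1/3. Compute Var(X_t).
Var(X_t) = exp(8*t/5)/40 - 1/40

The variance V(t) = Var(X_t) satisfies V'(t) = 2 a V(t) + c^2 with V(0) = 0 (drift coefficient is linear in X, diffusion is constant). With a = 4/5, c = 1/5, the solution is
  V(t) = (c^2 / (2 a)) * (exp(2 a t) - 1)
       = ((1/5)^2 / (2*(4/5))) * (exp((8/5) t) - 1)
       = exp(8*t/5)/40 - 1/40.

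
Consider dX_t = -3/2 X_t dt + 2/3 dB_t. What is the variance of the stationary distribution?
lim Var(X_t) = 4/27

The OU SDE dX = -theta X dt + sigma dB admits the integrating factor exp(theta t): d(exp(theta t) X_t) = sigma exp(theta t) dB_t. Integrating from 0 to t gives X_t = x_0 * exp(-theta t) + sigma * int_0^t exp(-theta (t-s)) dB_s for any initial x_0. The Itô integral has variance (by the Itô isometry) sigma^2 * int_0^t exp(-2 theta (t - s)) ds = sigma^2 * (1 - exp(-2 theta t)) / (2 theta), independent of x_0.
With theta = 3/2, sigma = 2/3:
  Var(X_t) = (2/3)^2 * (1 - exp(-2*3/2 t)) / (2 * 3/2) = 4/27 - 4*exp(-3*t)/27.
As t -> infinity, exp(-2*3/2 t) -> 0, so the stationary variance is sigma^2 / (2 theta) = 4/27.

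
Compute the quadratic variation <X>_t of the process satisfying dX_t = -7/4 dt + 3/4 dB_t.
<X>_t = 9*t/16

For an Itô process dX_t = a(t) dt + b(t) dB_t, the quadratic variation is <X>_t = int_0^t b(s)^2 ds (the drift term does not contribute). Here b(s) = 3/4, so
  b(s)^2 = 9/16.
Integrating from 0 to t:
  <X>_t = int_0^t (9/16) ds = 9*t/16.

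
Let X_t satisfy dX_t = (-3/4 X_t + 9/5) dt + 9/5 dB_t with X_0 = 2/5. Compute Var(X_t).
Var(X_t) = 54/25 - 54*exp(-3*t/2)/25

The variance V(t) = Var(X_t) satisfies V'(t) = 2 a V(t) + c^2 with V(0) = 0 (drift coefficient is linear in X, diffusion is constant). With a = -3/4, c = 9/5, the solution is
  V(t) = (c^2 / (2 a)) * (exp(2 a t) - 1)
       = ((9/5)^2 / (2*(-3/4))) * (exp((-3/2) t) - 1)
       = 54/25 - 54*exp(-3*t/2)/25.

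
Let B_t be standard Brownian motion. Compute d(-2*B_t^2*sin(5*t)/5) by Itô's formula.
d(-2*B_t^2*sin(5*t)/5) = (-2*B_t^2*cos(5*t) - 2*sin(5*t)/5) dt + (-4*B_t*sin(5*t)/5) dB_t

Itô's formula for f(t, x): d f(t, B_t) = (f_t + (1/2) f_xx) dt + f_x dB_t. Compute partials of f(t, x) = -2*x^2*sin(5*t)/5:
  f_t(t,x)  = -2*x^2*cos(5*t)
  f_x(t,x)  = -4*x*sin(5*t)/5
  f_xx(t,x) = -4*sin(5*t)/5
Assemble drift = f_t + (1/2) f_xx = -2*x^2*cos(5*t) - 2*sin(5*t)/5 and diffusion = f_x = -4*x*sin(5*t)/5. Substituting x = B_t:
  d(-2*B_t^2*sin(5*t)/5) = (-2*B_t^2*cos(5*t) - 2*sin(5*t)/5) dt + (-4*B_t*sin(5*t)/5) dB_t.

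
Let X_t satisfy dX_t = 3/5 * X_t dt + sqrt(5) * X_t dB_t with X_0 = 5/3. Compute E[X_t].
E[X_t] = 5*exp(3*t/5)/3

For GBM dX = mu X dt + sigma X dB with X_0 = x_0, apply Itô to Y = log X: dY = (mu - sigma^2/2) dt + sigma dB, so Y_t = log(x_0) + (mu - sigma^2/2) t + sigma B_t and hence X_t = x_0 * exp((mu - sigma^2/2) t + sigma B_t).
With mu = 3/5, sigma = sqrt(5), x_0 = 5/3, this gives:
  X_t = 5/3 * exp((-19/10) * t + (sqrt(5)) * B_t).
Since sigma*B_t ~ Normal(0, sigma^2 t), E[exp(sigma*B_t)] = exp(sigma^2 t / 2); so E[X_t] = x_0 * exp((mu - sigma^2/2) t) * exp(sigma^2 t / 2) = x_0 * exp(mu t) = 5*exp(3*t/5)/3.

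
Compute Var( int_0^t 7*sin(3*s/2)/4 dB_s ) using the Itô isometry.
Var = 49*t/32 - 49*sin(3*t)/96

The Itô integral of a deterministic integrand f(s) has mean 0 because each increment f(s) * (B_{s+ds} - B_s) has mean 0. By the Itô isometry:
  Var( int_0^t f(s) dB_s ) = E[ (int_0^t f(s) dB_s)^2 ] = int_0^t f(s)^2 ds.
Here f(s) = 7*sin(3*s/2)/4, so f(s)^2 = 49*sin(3*s/2)^2/16. Integrate:
  int_0^t (49*sin(3*s/2)^2/16) ds = 49*t/32 - 49*sin(3*t)/96.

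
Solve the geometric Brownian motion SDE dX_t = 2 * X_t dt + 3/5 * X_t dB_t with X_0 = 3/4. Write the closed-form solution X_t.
X_t = 3/4 * exp((91/50) * t + (3/5) * B_t)

For GBM dX = mu X dt + sigma X dB with X_0 = x_0, apply Itô to Y = log X: dY = (mu - sigma^2/2) dt + sigma dB, so Y_t = log(x_0) + (mu - sigma^2/2) t + sigma B_t and hence X_t = x_0 * exp((mu - sigma^2/2) t + sigma B_t).
With mu = 2, sigma = 3/5, x_0 = 3/4, this gives:
  X_t = 3/4 * exp((91/50) * t + (3/5) * B_t).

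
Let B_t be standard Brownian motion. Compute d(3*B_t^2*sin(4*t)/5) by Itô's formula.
d(3*B_t^2*sin(4*t)/5) = (12*B_t^2*cos(4*t)/5 + 3*sin(4*t)/5) dt + (6*B_t*sin(4*t)/5) dB_t

Itô's formula for f(t, x): d f(t, B_t) = (f_t + (1/2) f_xx) dt + f_x dB_t. Compute partials of f(t, x) = 3*x^2*sin(4*t)/5:
  f_t(t,x)  = 12*x^2*cos(4*t)/5
  f_x(t,x)  = 6*x*sin(4*t)/5
  f_xx(t,x) = 6*sin(4*t)/5
Assemble drift = f_t + (1/2) f_xx = 12*x^2*cos(4*t)/5 + 3*sin(4*t)/5 and diffusion = f_x = 6*x*sin(4*t)/5. Substituting x = B_t:
  d(3*B_t^2*sin(4*t)/5) = (12*B_t^2*cos(4*t)/5 + 3*sin(4*t)/5) dt + (6*B_t*sin(4*t)/5) dB_t.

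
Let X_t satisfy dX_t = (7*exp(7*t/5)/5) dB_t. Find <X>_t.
<X>_t = 7*exp(14*t/5)/10 - 7/10

For an Itô process dX_t = a(t) dt + b(t) dB_t, the quadratic variation is <X>_t = int_0^t b(s)^2 ds (the drift term does not contribute). Here b(s) = 7*exp(7*s/5)/5, so
  b(s)^2 = 49*exp(14*s/5)/25.
Integrating from 0 to t:
  <X>_t = int_0^t (49*exp(14*s/5)/25) ds = 7*exp(14*t/5)/10 - 7/10.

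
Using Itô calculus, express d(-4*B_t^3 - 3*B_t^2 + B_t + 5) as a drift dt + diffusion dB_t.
d(-4*B_t^3 - 3*B_t^2 + B_t + 5) = (-12*B_t - 3) dt + (-12*B_t^2 - 6*B_t + 1) dB_t

Itô's formula for f(B_t) gives d f(B_t) = f'(B_t) dB_t + (1/2) f''(B_t) dt. Compute derivatives of f(x) = -4*x^3 - 3*x^2 + x + 5:
  f'(x)  = -12*x^2 - 6*x + 1
  f''(x) = -24*x - 6
Substitute x = B_t and multiply the f'' term by 1/2:
  drift     = (1/2) * (-24*x - 6) evaluated at B_t = -12*B_t - 3
  diffusion = (-12*x^2 - 6*x + 1) evaluated at B_t = -12*B_t^2 - 6*B_t + 1
Therefore d(-4*B_t^3 - 3*B_t^2 + B_t + 5) = (-12*B_t - 3) dt + (-12*B_t^2 - 6*B_t + 1) dB_t.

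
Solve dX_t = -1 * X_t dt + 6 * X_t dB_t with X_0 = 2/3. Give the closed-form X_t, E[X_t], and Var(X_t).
X_t = 2/3 * exp((-19) t + (6) B_t); E[X_t] = 2*exp(-t)/3; Var(X_t) = (4*exp(36*t) - 4)*exp(-2*t)/9

For GBM dX = mu X dt + sigma X dB with X_0 = x_0, apply Itô to Y = log X: dY = (mu - sigma^2/2) dt + sigma dB, so Y_t = log(x_0) + (mu - sigma^2/2) t + sigma B_t and hence X_t = x_0 * exp((mu - sigma^2/2) t + sigma B_t).
With mu = -1, sigma = 6, x_0 = 2/3, this gives:
  X_t = 2/3 * exp((-19) * t + (6) * B_t).
Since sigma*B_t ~ Normal(0, sigma^2 t), E[exp(sigma*B_t)] = exp(sigma^2 t / 2); so E[X_t] = x_0 * exp((mu - sigma^2/2) t) * exp(sigma^2 t / 2) = x_0 * exp(mu t) = 2*exp(-t)/3.
Var(X_t) = E[X_t^2] - (E[X_t])^2 = x_0^2 * exp(2 mu t) * (exp(sigma^2 t) - 1) = (4*exp(36*t) - 4)*exp(-2*t)/9.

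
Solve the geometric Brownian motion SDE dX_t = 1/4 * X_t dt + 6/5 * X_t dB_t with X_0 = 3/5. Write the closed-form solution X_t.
X_t = 3/5 * exp((-47/100) * t + (6/5) * B_t)

For GBM dX = mu X dt + sigma X dB with X_0 = x_0, apply Itô to Y = log X: dY = (mu - sigma^2/2) dt + sigma dB, so Y_t = log(x_0) + (mu - sigma^2/2) t + sigma B_t and hence X_t = x_0 * exp((mu - sigma^2/2) t + sigma B_t).
With mu = 1/4, sigma = 6/5, x_0 = 3/5, this gives:
  X_t = 3/5 * exp((-47/100) * t + (6/5) * B_t).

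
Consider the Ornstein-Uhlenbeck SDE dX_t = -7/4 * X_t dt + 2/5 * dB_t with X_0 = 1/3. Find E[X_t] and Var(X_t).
E[X_t] = exp(-7*t/4)/3; Var(X_t) = 8/175 - 8*exp(-7*t/2)/175

The OU SDE dX = -theta X dt + sigma dB admits the integrating factor exp(theta t): d(exp(theta t) X_t) = sigma exp(theta t) dB_t. Integrating from 0 to t:
  X_t = x_0 * exp(-theta t) + sigma * int_0^t exp(-theta (t-s)) dB_s.
The Itô integral has mean 0 and (by the Itô isometry) variance sigma^2 * int_0^t exp(-2 theta (t - s)) ds = sigma^2 * (1 - exp(-2 theta t)) / (2 theta).
With theta = 7/4, sigma = 2/5, x_0 = 1/3:
  E[X_t] = 1/3 * exp(-7/4 t) = exp(-7*t/4)/3
  Var(X_t) = (2/5)^2 * (1 - exp(-2*7/4 t)) / (2 * 7/4) = 8/175 - 8*exp(-7*t/2)/175.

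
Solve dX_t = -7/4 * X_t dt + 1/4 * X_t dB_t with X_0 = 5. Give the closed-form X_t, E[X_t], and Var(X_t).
X_t = 5 * exp((-57/32) t + (1/4) B_t); E[X_t] = 5*exp(-7*t/4); Var(X_t) = (25*exp(t/16) - 25)*exp(-7*t/2)

For GBM dX = mu X dt + sigma X dB with X_0 = x_0, apply Itô to Y = log X: dY = (mu - sigma^2/2) dt + sigma dB, so Y_t = log(x_0) + (mu - sigma^2/2) t + sigma B_t and hence X_t = x_0 * exp((mu - sigma^2/2) t + sigma B_t).
With mu = -7/4, sigma = 1/4, x_0 = 5, this gives:
  X_t = 5 * exp((-57/32) * t + (1/4) * B_t).
Since sigma*B_t ~ Normal(0, sigma^2 t), E[exp(sigma*B_t)] = exp(sigma^2 t / 2); so E[X_t] = x_0 * exp((mu - sigma^2/2) t) * exp(sigma^2 t / 2) = x_0 * exp(mu t) = 5*exp(-7*t/4).
Var(X_t) = E[X_t^2] - (E[X_t])^2 = x_0^2 * exp(2 mu t) * (exp(sigma^2 t) - 1) = (25*exp(t/16) - 25)*exp(-7*t/2).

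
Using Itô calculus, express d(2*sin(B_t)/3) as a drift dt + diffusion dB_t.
d(2*sin(B_t)/3) = (-sin(B_t)/3) dt + (2*cos(B_t)/3) dB_t

Itô's formula for f(B_t) gives d f(B_t) = f'(B_t) dB_t + (1/2) f''(B_t) dt. Compute derivatives of f(x) = 2*sin(x)/3:
  f'(x)  = 2*cos(x)/3
  f''(x) = -2*sin(x)/3
Substitute x = B_t and multiply the f'' term by 1/2:
  drift     = (1/2) * (-2*sin(x)/3) evaluated at B_t = -sin(B_t)/3
  diffusion = (2*cos(x)/3) evaluated at B_t = 2*cos(B_t)/3
Therefore d(2*sin(B_t)/3) = (-sin(B_t)/3) dt + (2*cos(B_t)/3) dB_t.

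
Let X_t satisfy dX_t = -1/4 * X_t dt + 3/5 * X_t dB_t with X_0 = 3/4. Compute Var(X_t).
Var(X_t) = (9*exp(9*t/25) - 9)*exp(-t/2)/16

For GBM dX = mu X dt + sigma X dB with X_0 = x_0, apply Itô to Y = log X: dY = (mu - sigma^2/2) dt + sigma dB, so Y_t = log(x_0) + (mu - sigma^2/2) t + sigma B_t and hence X_t = x_0 * exp((mu - sigma^2/2) t + sigma B_t).
With mu = -1/4, sigma = 3/5, x_0 = 3/4, this gives:
  X_t = 3/4 * exp((-43/100) * t + (3/5) * B_t).
Since sigma*B_t ~ Normal(0, sigma^2 t), E[exp(sigma*B_t)] = exp(sigma^2 t / 2); so E[X_t] = x_0 * exp((mu - sigma^2/2) t) * exp(sigma^2 t / 2) = x_0 * exp(mu t) = 3*exp(-t/4)/4.
Var(X_t) = E[X_t^2] - (E[X_t])^2 = x_0^2 * exp(2 mu t) * (exp(sigma^2 t) - 1) = (9*exp(9*t/25) - 9)*exp(-t/2)/16.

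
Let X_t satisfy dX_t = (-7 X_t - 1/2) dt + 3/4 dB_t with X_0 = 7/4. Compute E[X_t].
E[X_t] = -1/14 + 51*exp(-7*t)/28

Taking expectations and using E[dB_t] = 0, the mean m(t) = E[X_t] satisfies the ODE m'(t) = a m(t) + b with m(0) = x_0. With a = -7, b = -1/2, x_0 = 7/4, the solution is
  m(t) = x_0 * exp(a t) + (b/a) * (exp(a t) - 1)
       = (7/4) * exp((-7) t) + ((-1/2)/(-7)) * (exp((-7) t) - 1)
       = -1/14 + 51*exp(-7*t)/28.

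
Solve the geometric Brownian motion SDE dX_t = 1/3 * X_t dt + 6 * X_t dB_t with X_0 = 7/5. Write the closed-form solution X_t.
X_t = 7/5 * exp((-53/3) * t + (6) * B_t)

For GBM dX = mu X dt + sigma X dB with X_0 = x_0, apply Itô to Y = log X: dY = (mu - sigma^2/2) dt + sigma dB, so Y_t = log(x_0) + (mu - sigma^2/2) t + sigma B_t and hence X_t = x_0 * exp((mu - sigma^2/2) t + sigma B_t).
With mu = 1/3, sigma = 6, x_0 = 7/5, this gives:
  X_t = 7/5 * exp((-53/3) * t + (6) * B_t).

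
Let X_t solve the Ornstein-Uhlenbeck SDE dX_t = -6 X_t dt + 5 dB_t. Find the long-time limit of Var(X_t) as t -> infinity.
lim Var(X_t) = 25/12

The OU SDE dX = -theta X dt + sigma dB admits the integrating factor exp(theta t): d(exp(theta t) X_t) = sigma exp(theta t) dB_t. Integrating from 0 to t gives X_t = x_0 * exp(-theta t) + sigma * int_0^t exp(-theta (t-s)) dB_s for any initial x_0. The Itô integral has variance (by the Itô isometry) sigma^2 * int_0^t exp(-2 theta (t - s)) ds = sigma^2 * (1 - exp(-2 theta t)) / (2 theta), independent of x_0.
With theta = 6, sigma = 5:
  Var(X_t) = (5)^2 * (1 - exp(-2*6 t)) / (2 * 6) = 25/12 - 25*exp(-12*t)/12.
As t -> infinity, exp(-2*6 t) -> 0, so the stationary variance is sigma^2 / (2 theta) = 25/12.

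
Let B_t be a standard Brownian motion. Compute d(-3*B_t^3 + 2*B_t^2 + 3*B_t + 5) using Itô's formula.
d(-3*B_t^3 + 2*B_t^2 + 3*B_t + 5) = (2 - 9*B_t) dt + (-9*B_t^2 + 4*B_t + 3) dB_t

Itô's formula for f(B_t) gives d f(B_t) = f'(B_t) dB_t + (1/2) f''(B_t) dt. Compute derivatives of f(x) = -3*x^3 + 2*x^2 + 3*x + 5:
  f'(x)  = -9*x^2 + 4*x + 3
  f''(x) = 4 - 18*x
Substitute x = B_t and multiply the f'' term by 1/2:
  drift     = (1/2) * (4 - 18*x) evaluated at B_t = 2 - 9*B_t
  diffusion = (-9*x^2 + 4*x + 3) evaluated at B_t = -9*B_t^2 + 4*B_t + 3
Therefore d(-3*B_t^3 + 2*B_t^2 + 3*B_t + 5) = (2 - 9*B_t) dt + (-9*B_t^2 + 4*B_t + 3) dB_t.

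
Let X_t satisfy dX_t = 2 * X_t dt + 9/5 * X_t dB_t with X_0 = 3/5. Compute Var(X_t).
Var(X_t) = 9*(exp(81*t/25) - 1)*exp(4*t)/25

For GBM dX = mu X dt + sigma X dB with X_0 = x_0, apply Itô to Y = log X: dY = (mu - sigma^2/2) dt + sigma dB, so Y_t = log(x_0) + (mu - sigma^2/2) t + sigma B_t and hence X_t = x_0 * exp((mu - sigma^2/2) t + sigma B_t).
With mu = 2, sigma = 9/5, x_0 = 3/5, this gives:
  X_t = 3/5 * exp((19/50) * t + (9/5) * B_t).
Since sigma*B_t ~ Normal(0, sigma^2 t), E[exp(sigma*B_t)] = exp(sigma^2 t / 2); so E[X_t] = x_0 * exp((mu - sigma^2/2) t) * exp(sigma^2 t / 2) = x_0 * exp(mu t) = 3*exp(2*t)/5.
Var(X_t) = E[X_t^2] - (E[X_t])^2 = x_0^2 * exp(2 mu t) * (exp(sigma^2 t) - 1) = 9*(exp(81*t/25) - 1)*exp(4*t)/25.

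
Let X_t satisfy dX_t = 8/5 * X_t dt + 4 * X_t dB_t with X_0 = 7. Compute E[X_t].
E[X_t] = 7*exp(8*t/5)

For GBM dX = mu X dt + sigma X dB with X_0 = x_0, apply Itô to Y = log X: dY = (mu - sigma^2/2) dt + sigma dB, so Y_t = log(x_0) + (mu - sigma^2/2) t + sigma B_t and hence X_t = x_0 * exp((mu - sigma^2/2) t + sigma B_t).
With mu = 8/5, sigma = 4, x_0 = 7, this gives:
  X_t = 7 * exp((-32/5) * t + (4) * B_t).
Since sigma*B_t ~ Normal(0, sigma^2 t), E[exp(sigma*B_t)] = exp(sigma^2 t / 2); so E[X_t] = x_0 * exp((mu - sigma^2/2) t) * exp(sigma^2 t / 2) = x_0 * exp(mu t) = 7*exp(8*t/5).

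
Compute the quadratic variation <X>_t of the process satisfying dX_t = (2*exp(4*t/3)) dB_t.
<X>_t = 3*exp(8*t/3)/2 - 3/2

For an Itô process dX_t = a(t) dt + b(t) dB_t, the quadratic variation is <X>_t = int_0^t b(s)^2 ds (the drift term does not contribute). Here b(s) = 2*exp(4*s/3), so
  b(s)^2 = 4*exp(8*s/3).
Integrating from 0 to t:
  <X>_t = int_0^t (4*exp(8*s/3)) ds = 3*exp(8*t/3)/2 - 3/2.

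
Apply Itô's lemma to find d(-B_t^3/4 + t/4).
d(-B_t^3/4 + t/4) = (1/4 - 3*B_t/4) dt + (-3*B_t^2/4) dB_t

Itô's formula for f(t, x): d f(t, B_t) = (f_t + (1/2) f_xx) dt + f_x dB_t. Compute partials of f(t, x) = t/4 - x^3/4:
  f_t(t,x)  = 1/4
  f_x(t,x)  = -3*x^2/4
  f_xx(t,x) = -3*x/2
Assemble drift = f_t + (1/2) f_xx = 1/4 - 3*x/4 and diffusion = f_x = -3*x^2/4. Substituting x = B_t:
  d(-B_t^3/4 + t/4) = (1/4 - 3*B_t/4) dt + (-3*B_t^2/4) dB_t.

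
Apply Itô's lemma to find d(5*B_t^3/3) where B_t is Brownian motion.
d(5*B_t^3/3) = (5*B_t) dt + (5*B_t^2) dB_t

Itô's formula for f(B_t) gives d f(B_t) = f'(B_t) dB_t + (1/2) f''(B_t) dt. Compute derivatives of f(x) = 5*x^3/3:
  f'(x)  = 5*x^2
  f''(x) = 10*x
Substitute x = B_t and multiply the f'' term by 1/2:
  drift     = (1/2) * (10*x) evaluated at B_t = 5*B_t
  diffusion = (5*x^2) evaluated at B_t = 5*B_t^2
Therefore d(5*B_t^3/3) = (5*B_t) dt + (5*B_t^2) dB_t.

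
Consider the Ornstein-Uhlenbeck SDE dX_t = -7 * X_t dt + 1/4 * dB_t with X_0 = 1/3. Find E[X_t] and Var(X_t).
E[X_t] = exp(-7*t)/3; Var(X_t) = 1/224 - exp(-14*t)/224

The OU SDE dX = -theta X dt + sigma dB admits the integrating factor exp(theta t): d(exp(theta t) X_t) = sigma exp(theta t) dB_t. Integrating from 0 to t:
  X_t = x_0 * exp(-theta t) + sigma * int_0^t exp(-theta (t-s)) dB_s.
The Itô integral has mean 0 and (by the Itô isometry) variance sigma^2 * int_0^t exp(-2 theta (t - s)) ds = sigma^2 * (1 - exp(-2 theta t)) / (2 theta).
With theta = 7, sigma = 1/4, x_0 = 1/3:
  E[X_t] = 1/3 * exp(-7 t) = exp(-7*t)/3
  Var(X_t) = (1/4)^2 * (1 - exp(-2*7 t)) / (2 * 7) = 1/224 - exp(-14*t)/224.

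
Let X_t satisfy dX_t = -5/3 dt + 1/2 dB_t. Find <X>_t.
<X>_t = t/4

For an Itô process dX_t = a(t) dt + b(t) dB_t, the quadratic variation is <X>_t = int_0^t b(s)^2 ds (the drift term does not contribute). Here b(s) = 1/2, so
  b(s)^2 = 1/4.
Integrating from 0 to t:
  <X>_t = int_0^t (1/4) ds = t/4.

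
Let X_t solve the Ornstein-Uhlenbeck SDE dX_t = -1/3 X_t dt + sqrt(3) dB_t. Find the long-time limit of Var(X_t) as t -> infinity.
lim Var(X_t) = 9/2

The OU SDE dX = -theta X dt + sigma dB admits the integrating factor exp(theta t): d(exp(theta t) X_t) = sigma exp(theta t) dB_t. Integrating from 0 to t gives X_t = x_0 * exp(-theta t) + sigma * int_0^t exp(-theta (t-s)) dB_s for any initial x_0. The Itô integral has variance (by the Itô isometry) sigma^2 * int_0^t exp(-2 theta (t - s)) ds = sigma^2 * (1 - exp(-2 theta t)) / (2 theta), independent of x_0.
With theta = 1/3, sigma = sqrt(3):
  Var(X_t) = (sqrt(3))^2 * (1 - exp(-2*1/3 t)) / (2 * 1/3) = 9/2 - 9*exp(-2*t/3)/2.
As t -> infinity, exp(-2*1/3 t) -> 0, so the stationary variance is sigma^2 / (2 theta) = 9/2.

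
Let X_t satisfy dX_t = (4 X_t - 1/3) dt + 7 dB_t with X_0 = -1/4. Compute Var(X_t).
Var(X_t) = 49*exp(8*t)/8 - 49/8

The variance V(t) = Var(X_t) satisfies V'(t) = 2 a V(t) + c^2 with V(0) = 0 (drift coefficient is linear in X, diffusion is constant). With a = 4, c = 7, the solution is
  V(t) = (c^2 / (2 a)) * (exp(2 a t) - 1)
       = (7^2 / (2*4)) * (exp(8 t) - 1)
       = 49*exp(8*t)/8 - 49/8.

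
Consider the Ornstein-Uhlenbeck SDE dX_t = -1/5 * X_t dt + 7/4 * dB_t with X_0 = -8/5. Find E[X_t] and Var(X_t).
E[X_t] = -8*exp(-t/5)/5; Var(X_t) = 245/32 - 245*exp(-2*t/5)/32

The OU SDE dX = -theta X dt + sigma dB admits the integrating factor exp(theta t): d(exp(theta t) X_t) = sigma exp(theta t) dB_t. Integrating from 0 to t:
  X_t = x_0 * exp(-theta t) + sigma * int_0^t exp(-theta (t-s)) dB_s.
The Itô integral has mean 0 and (by the Itô isometry) variance sigma^2 * int_0^t exp(-2 theta (t - s)) ds = sigma^2 * (1 - exp(-2 theta t)) / (2 theta).
With theta = 1/5, sigma = 7/4, x_0 = -8/5:
  E[X_t] = -8/5 * exp(-1/5 t) = -8*exp(-t/5)/5
  Var(X_t) = (7/4)^2 * (1 - exp(-2*1/5 t)) / (2 * 1/5) = 245/32 - 245*exp(-2*t/5)/32.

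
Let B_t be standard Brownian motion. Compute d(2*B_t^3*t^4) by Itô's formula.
d(2*B_t^3*t^4) = (2*B_t*t^3*(4*B_t^2 + 3*t)) dt + (6*B_t^2*t^4) dB_t

Itô's formula for f(t, x): d f(t, B_t) = (f_t + (1/2) f_xx) dt + f_x dB_t. Compute partials of f(t, x) = 2*t^4*x^3:
  f_t(t,x)  = 8*t^3*x^3
  f_x(t,x)  = 6*t^4*x^2
  f_xx(t,x) = 12*t^4*x
Assemble drift = f_t + (1/2) f_xx = 2*t^3*x*(3*t + 4*x^2) and diffusion = f_x = 6*t^4*x^2. Substituting x = B_t:
  d(2*B_t^3*t^4) = (2*B_t*t^3*(4*B_t^2 + 3*t)) dt + (6*B_t^2*t^4) dB_t.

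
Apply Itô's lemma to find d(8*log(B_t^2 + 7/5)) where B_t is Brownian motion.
d(8*log(B_t^2 + 7/5)) = (40*(7 - 5*B_t^2)/(5*B_t^2 + 7)^2) dt + (80*B_t/(5*B_t^2 + 7)) dB_t

Itô's formula for f(B_t) gives d f(B_t) = f'(B_t) dB_t + (1/2) f''(B_t) dt. Compute derivatives of f(x) = 8*log(x^2 + 7/5):
  f'(x)  = 80*x/(5*x^2 + 7)
  f''(x) = 80*(7 - 5*x^2)/(5*x^2 + 7)^2
Substitute x = B_t and multiply the f'' term by 1/2:
  drift     = (1/2) * (80*(7 - 5*x^2)/(5*x^2 + 7)^2) evaluated at B_t = 40*(7 - 5*B_t^2)/(5*B_t^2 + 7)^2
  diffusion = (80*x/(5*x^2 + 7)) evaluated at B_t = 80*B_t/(5*B_t^2 + 7)
Therefore d(8*log(B_t^2 + 7/5)) = (40*(7 - 5*B_t^2)/(5*B_t^2 + 7)^2) dt + (80*B_t/(5*B_t^2 + 7)) dB_t.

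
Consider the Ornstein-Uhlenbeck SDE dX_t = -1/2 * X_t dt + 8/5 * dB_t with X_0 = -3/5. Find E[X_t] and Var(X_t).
E[X_t] = -3*exp(-t/2)/5; Var(X_t) = 64/25 - 64*exp(-t)/25

The OU SDE dX = -theta X dt + sigma dB admits the integrating factor exp(theta t): d(exp(theta t) X_t) = sigma exp(theta t) dB_t. Integrating from 0 to t:
  X_t = x_0 * exp(-theta t) + sigma * int_0^t exp(-theta (t-s)) dB_s.
The Itô integral has mean 0 and (by the Itô isometry) variance sigma^2 * int_0^t exp(-2 theta (t - s)) ds = sigma^2 * (1 - exp(-2 theta t)) / (2 theta).
With theta = 1/2, sigma = 8/5, x_0 = -3/5:
  E[X_t] = -3/5 * exp(-1/2 t) = -3*exp(-t/2)/5
  Var(X_t) = (8/5)^2 * (1 - exp(-2*1/2 t)) / (2 * 1/2) = 64/25 - 64*exp(-t)/25.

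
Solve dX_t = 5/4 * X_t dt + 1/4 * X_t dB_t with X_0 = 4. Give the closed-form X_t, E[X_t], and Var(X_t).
X_t = 4 * exp((39/32) t + (1/4) B_t); E[X_t] = 4*exp(5*t/4); Var(X_t) = 16*(exp(t/16) - 1)*exp(5*t/2)

For GBM dX = mu X dt + sigma X dB with X_0 = x_0, apply Itô to Y = log X: dY = (mu - sigma^2/2) dt + sigma dB, so Y_t = log(x_0) + (mu - sigma^2/2) t + sigma B_t and hence X_t = x_0 * exp((mu - sigma^2/2) t + sigma B_t).
With mu = 5/4, sigma = 1/4, x_0 = 4, this gives:
  X_t = 4 * exp((39/32) * t + (1/4) * B_t).
Since sigma*B_t ~ Normal(0, sigma^2 t), E[exp(sigma*B_t)] = exp(sigma^2 t / 2); so E[X_t] = x_0 * exp((mu - sigma^2/2) t) * exp(sigma^2 t / 2) = x_0 * exp(mu t) = 4*exp(5*t/4).
Var(X_t) = E[X_t^2] - (E[X_t])^2 = x_0^2 * exp(2 mu t) * (exp(sigma^2 t) - 1) = 16*(exp(t/16) - 1)*exp(5*t/2).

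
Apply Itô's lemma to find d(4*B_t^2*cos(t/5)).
d(4*B_t^2*cos(t/5)) = (-4*B_t^2*sin(t/5)/5 + 4*cos(t/5)) dt + (8*B_t*cos(t/5)) dB_t

Itô's formula for f(t, x): d f(t, B_t) = (f_t + (1/2) f_xx) dt + f_x dB_t. Compute partials of f(t, x) = 4*x^2*cos(t/5):
  f_t(t,x)  = -4*x^2*sin(t/5)/5
  f_x(t,x)  = 8*x*cos(t/5)
  f_xx(t,x) = 8*cos(t/5)
Assemble drift = f_t + (1/2) f_xx = -4*x^2*sin(t/5)/5 + 4*cos(t/5) and diffusion = f_x = 8*x*cos(t/5). Substituting x = B_t:
  d(4*B_t^2*cos(t/5)) = (-4*B_t^2*sin(t/5)/5 + 4*cos(t/5)) dt + (8*B_t*cos(t/5)) dB_t.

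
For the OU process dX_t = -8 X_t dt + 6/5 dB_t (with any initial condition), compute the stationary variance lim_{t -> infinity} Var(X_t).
lim Var(X_t) = 9/100

The OU SDE dX = -theta X dt + sigma dB admits the integrating factor exp(theta t): d(exp(theta t) X_t) = sigma exp(theta t) dB_t. Integrating from 0 to t gives X_t = x_0 * exp(-theta t) + sigma * int_0^t exp(-theta (t-s)) dB_s for any initial x_0. The Itô integral has variance (by the Itô isometry) sigma^2 * int_0^t exp(-2 theta (t - s)) ds = sigma^2 * (1 - exp(-2 theta t)) / (2 theta), independent of x_0.
With theta = 8, sigma = 6/5:
  Var(X_t) = (6/5)^2 * (1 - exp(-2*8 t)) / (2 * 8) = 9/100 - 9*exp(-16*t)/100.
As t -> infinity, exp(-2*8 t) -> 0, so the stationary variance is sigma^2 / (2 theta) = 9/100.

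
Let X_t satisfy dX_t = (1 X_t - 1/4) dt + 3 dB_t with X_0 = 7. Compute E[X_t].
E[X_t] = 27*exp(t)/4 + 1/4

Taking expectations and using E[dB_t] = 0, the mean m(t) = E[X_t] satisfies the ODE m'(t) = a m(t) + b with m(0) = x_0. With a = 1, b = -1/4, x_0 = 7, the solution is
  m(t) = x_0 * exp(a t) + (b/a) * (exp(a t) - 1)
       = 7 * exp(1 t) + ((-1/4)/1) * (exp(1 t) - 1)
       = 27*exp(t)/4 + 1/4.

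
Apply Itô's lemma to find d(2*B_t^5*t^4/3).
d(2*B_t^5*t^4/3) = (4*B_t^3*t^3*(2*B_t^2 + 5*t)/3) dt + (10*B_t^4*t^4/3) dB_t

Itô's formula for f(t, x): d f(t, B_t) = (f_t + (1/2) f_xx) dt + f_x dB_t. Compute partials of f(t, x) = 2*t^4*x^5/3:
  f_t(t,x)  = 8*t^3*x^5/3
  f_x(t,x)  = 10*t^4*x^4/3
  f_xx(t,x) = 40*t^4*x^3/3
Assemble drift = f_t + (1/2) f_xx = 4*t^3*x^3*(5*t + 2*x^2)/3 and diffusion = f_x = 10*t^4*x^4/3. Substituting x = B_t:
  d(2*B_t^5*t^4/3) = (4*B_t^3*t^3*(2*B_t^2 + 5*t)/3) dt + (10*B_t^4*t^4/3) dB_t.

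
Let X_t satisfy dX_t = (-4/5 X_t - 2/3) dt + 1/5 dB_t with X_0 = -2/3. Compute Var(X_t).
Var(X_t) = 1/40 - exp(-8*t/5)/40

The variance V(t) = Var(X_t) satisfies V'(t) = 2 a V(t) + c^2 with V(0) = 0 (drift coefficient is linear in X, diffusion is constant). With a = -4/5, c = 1/5, the solution is
  V(t) = (c^2 / (2 a)) * (exp(2 a t) - 1)
       = ((1/5)^2 / (2*(-4/5))) * (exp((-8/5) t) - 1)
       = 1/40 - exp(-8*t/5)/40.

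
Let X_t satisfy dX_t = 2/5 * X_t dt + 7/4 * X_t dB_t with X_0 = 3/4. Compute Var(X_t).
Var(X_t) = 9*(exp(49*t/16) - 1)*exp(4*t/5)/16

For GBM dX = mu X dt + sigma X dB with X_0 = x_0, apply Itô to Y = log X: dY = (mu - sigma^2/2) dt + sigma dB, so Y_t = log(x_0) + (mu - sigma^2/2) t + sigma B_t and hence X_t = x_0 * exp((mu - sigma^2/2) t + sigma B_t).
With mu = 2/5, sigma = 7/4, x_0 = 3/4, this gives:
  X_t = 3/4 * exp((-181/160) * t + (7/4) * B_t).
Since sigma*B_t ~ Normal(0, sigma^2 t), E[exp(sigma*B_t)] = exp(sigma^2 t / 2); so E[X_t] = x_0 * exp((mu - sigma^2/2) t) * exp(sigma^2 t / 2) = x_0 * exp(mu t) = 3*exp(2*t/5)/4.
Var(X_t) = E[X_t^2] - (E[X_t])^2 = x_0^2 * exp(2 mu t) * (exp(sigma^2 t) - 1) = 9*(exp(49*t/16) - 1)*exp(4*t/5)/16.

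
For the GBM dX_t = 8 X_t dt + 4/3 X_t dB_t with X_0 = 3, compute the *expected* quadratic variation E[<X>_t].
E[<X>_t] = 9*exp(160*t/9)/10 - 9/10

<X>_t = int_0^t ((4/3) * X_s)^2 ds. Taking expectation inside the integral: E[<X>_t] = (4/3)^2 * int_0^t E[X_s^2] ds. For GBM, E[X_s^2] = x_0^2 * exp((2 mu + sigma^2) s). Integrating:
  E[<X>_t] = (4/3)^2 * 3^2 * (exp((2*8 + (4/3)^2) t) - 1) / (2*8 + (4/3)^2)
           = (4/3)^2 * 3^2 * (exp((160/9) t) - 1) / (160/9) = 9*exp(160*t/9)/10 - 9/10.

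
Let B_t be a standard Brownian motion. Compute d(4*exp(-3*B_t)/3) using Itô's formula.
d(4*exp(-3*B_t)/3) = (6*exp(-3*B_t)) dt + (-4*exp(-3*B_t)) dB_t

Itô's formula for f(B_t) gives d f(B_t) = f'(B_t) dB_t + (1/2) f''(B_t) dt. Compute derivatives of f(x) = 4*exp(-3*x)/3:
  f'(x)  = -4*exp(-3*x)
  f''(x) = 12*exp(-3*x)
Substitute x = B_t and multiply the f'' term by 1/2:
  drift     = (1/2) * (12*exp(-3*x)) evaluated at B_t = 6*exp(-3*B_t)
  diffusion = (-4*exp(-3*x)) evaluated at B_t = -4*exp(-3*B_t)
Therefore d(4*exp(-3*B_t)/3) = (6*exp(-3*B_t)) dt + (-4*exp(-3*B_t)) dB_t.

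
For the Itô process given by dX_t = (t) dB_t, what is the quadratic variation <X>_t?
<X>_t = t^3/3

For an Itô process dX_t = a(t) dt + b(t) dB_t, the quadratic variation is <X>_t = int_0^t b(s)^2 ds (the drift term does not contribute). Here b(s) = s, so
  b(s)^2 = s^2.
Integrating from 0 to t:
  <X>_t = int_0^t (s^2) ds = t^3/3.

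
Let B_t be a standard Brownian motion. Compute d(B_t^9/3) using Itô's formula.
d(B_t^9/3) = (12*B_t^7) dt + (3*B_t^8) dB_t

Itô's formula for f(B_t) gives d f(B_t) = f'(B_t) dB_t + (1/2) f''(B_t) dt. Compute derivatives of f(x) = x^9/3:
  f'(x)  = 3*x^8
  f''(x) = 24*x^7
Substitute x = B_t and multiply the f'' term by 1/2:
  drift     = (1/2) * (24*x^7) evaluated at B_t = 12*B_t^7
  diffusion = (3*x^8) evaluated at B_t = 3*B_t^8
Therefore d(B_t^9/3) = (12*B_t^7) dt + (3*B_t^8) dB_t.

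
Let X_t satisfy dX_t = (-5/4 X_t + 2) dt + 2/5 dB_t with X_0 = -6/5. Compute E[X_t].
E[X_t] = 8/5 - 14*exp(-5*t/4)/5

Taking expectations and using E[dB_t] = 0, the mean m(t) = E[X_t] satisfies the ODE m'(t) = a m(t) + b with m(0) = x_0. With a = -5/4, b = 2, x_0 = -6/5, the solution is
  m(t) = x_0 * exp(a t) + (b/a) * (exp(a t) - 1)
       = (-6/5) * exp((-5/4) t) + (2/(-5/4)) * (exp((-5/4) t) - 1)
       = 8/5 - 14*exp(-5*t/4)/5.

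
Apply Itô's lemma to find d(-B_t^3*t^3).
d(-B_t^3*t^3) = (3*B_t*t^2*(-B_t^2 - t)) dt + (-3*B_t^2*t^3) dB_t

Itô's formula for f(t, x): d f(t, B_t) = (f_t + (1/2) f_xx) dt + f_x dB_t. Compute partials of f(t, x) = -t^3*x^3:
  f_t(t,x)  = -3*t^2*x^3
  f_x(t,x)  = -3*t^3*x^2
  f_xx(t,x) = -6*t^3*x
Assemble drift = f_t + (1/2) f_xx = 3*t^2*x*(-t - x^2) and diffusion = f_x = -3*t^3*x^2. Substituting x = B_t:
  d(-B_t^3*t^3) = (3*B_t*t^2*(-B_t^2 - t)) dt + (-3*B_t^2*t^3) dB_t.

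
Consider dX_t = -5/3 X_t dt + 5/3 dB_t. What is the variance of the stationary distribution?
lim Var(X_t) = 5/6

The OU SDE dX = -theta X dt + sigma dB admits the integrating factor exp(theta t): d(exp(theta t) X_t) = sigma exp(theta t) dB_t. Integrating from 0 to t gives X_t = x_0 * exp(-theta t) + sigma * int_0^t exp(-theta (t-s)) dB_s for any initial x_0. The Itô integral has variance (by the Itô isometry) sigma^2 * int_0^t exp(-2 theta (t - s)) ds = sigma^2 * (1 - exp(-2 theta t)) / (2 theta), independent of x_0.
With theta = 5/3, sigma = 5/3:
  Var(X_t) = (5/3)^2 * (1 - exp(-2*5/3 t)) / (2 * 5/3) = 5/6 - 5*exp(-10*t/3)/6.
As t -> infinity, exp(-2*5/3 t) -> 0, so the stationary variance is sigma^2 / (2 theta) = 5/6.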